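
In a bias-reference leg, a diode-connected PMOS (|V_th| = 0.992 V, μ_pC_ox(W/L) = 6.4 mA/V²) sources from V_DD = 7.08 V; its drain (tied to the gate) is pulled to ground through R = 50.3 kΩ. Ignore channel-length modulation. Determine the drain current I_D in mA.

With gate tied to drain, V_SG = V_SD ≥ V_SG − |V_th|, so the device is in saturation.
KCL at the drain: ½ k_p (V_SG − |V_th|)² = (V_DD − V_SG)/R.
Let x = V_SG − 0.992. Then 161 x² + x − 6.088 = 0, giving x = 0.191 V (positive root), so V_SG = 1.18 V.
I_D = (V_DD − V_SG)/R = (7.08 − 1.18) / 50.3 = 0.117 mA.

I_D = 0.117 mA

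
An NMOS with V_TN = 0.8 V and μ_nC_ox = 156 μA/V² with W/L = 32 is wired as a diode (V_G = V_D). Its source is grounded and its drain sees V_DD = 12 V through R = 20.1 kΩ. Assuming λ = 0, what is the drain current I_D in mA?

With gate tied to drain, V_GS = V_DS ≥ V_GS − V_TN, so the device is in saturation.
k_n = μ_nC_ox · (W/L) = 4.992 mA/V².
KCL at the drain: ½ k_n (V_GS − V_TN)² = (V_DD − V_GS)/R.
Let x = V_GS − 0.8. Then 50.2 x² + x − 11.2 = 0, giving x = 0.463 V (positive root), so V_GS = 1.26 V.
I_D = (V_DD − V_GS)/R = (12 − 1.26) / 20.1 = 0.534 mA.

I_D = 0.534 mA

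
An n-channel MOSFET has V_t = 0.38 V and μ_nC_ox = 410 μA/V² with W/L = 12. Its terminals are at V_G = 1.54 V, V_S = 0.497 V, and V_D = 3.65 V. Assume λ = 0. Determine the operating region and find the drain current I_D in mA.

V_GS = V_G − V_S = 1.54 − 0.497 = 1.04 V; V_DS = V_D − V_S = 3.65 − 0.497 = 3.15 V.
k_n = μ_nC_ox · (W/L) = 4.92 mA/V².
V_ov = V_GS − V_t = 1.04 − 0.38 = 0.663 V.
Since V_DS = 3.15 V ≥ V_ov = 0.663 V, the device is in saturation.
I_D = ½ k_n V_ov² = 0.5 × 4.92 × 0.663² = 1.08 mA.

Saturation; I_D = 1.08 mA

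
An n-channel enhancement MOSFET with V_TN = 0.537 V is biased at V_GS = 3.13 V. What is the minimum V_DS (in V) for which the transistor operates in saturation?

The boundary between triode and saturation is V_DS = V_GS − V_TN = V_ov.
V_ov = 3.13 − 0.537 = 2.59 V.

V_DS,sat = 2.59 V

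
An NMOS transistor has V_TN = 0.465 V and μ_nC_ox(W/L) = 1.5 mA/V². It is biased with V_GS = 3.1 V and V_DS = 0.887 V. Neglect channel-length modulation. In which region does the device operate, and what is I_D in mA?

Triode; I_D = 2.92 mA

V_ov = V_GS − V_TN = 3.1 − 0.465 = 2.64 V.
Since V_DS = 0.887 V < V_ov = 2.64 V, the device is in the triode region.
I_D = k_n [V_ov · V_DS − ½ V_DS²] = 1.5 × [2.64 × 0.887 − 0.5 × 0.887²] = 2.92 mA.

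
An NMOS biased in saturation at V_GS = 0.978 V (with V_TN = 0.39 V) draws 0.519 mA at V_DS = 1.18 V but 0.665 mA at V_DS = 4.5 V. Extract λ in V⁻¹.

With V_GS fixed, I_D ∝ (1 + λ V_DS) in saturation, so I_D2/I_D1 = (1 + λ V_DS2)/(1 + λ V_DS1).
0.665/0.519 = 1.281 = (1 + 4.5 λ)/(1 + 1.18 λ).
Solving: λ (I_D1 V_DS2 − I_D2 V_DS1) = I_D2 − I_D1, so λ = (0.665 − 0.519) / (0.519 × 4.5 − 0.665 × 1.18) = 0.146 / 1.55 = 0.0941 V⁻¹.

λ = 0.0941 V⁻¹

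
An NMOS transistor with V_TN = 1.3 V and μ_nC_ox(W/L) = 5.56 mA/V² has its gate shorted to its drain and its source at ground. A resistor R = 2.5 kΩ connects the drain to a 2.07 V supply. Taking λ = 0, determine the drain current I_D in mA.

I_D = 0.201 mA

With gate tied to drain, V_GS = V_DS ≥ V_GS − V_TN, so the device is in saturation.
KCL at the drain: ½ k_n (V_GS − V_TN)² = (V_DD − V_GS)/R.
Let x = V_GS − 1.3. Then 6.95 x² + x − 0.77 = 0, giving x = 0.269 V (positive root), so V_GS = 1.57 V.
I_D = (V_DD − V_GS)/R = (2.07 − 1.57) / 2.5 = 0.201 mA.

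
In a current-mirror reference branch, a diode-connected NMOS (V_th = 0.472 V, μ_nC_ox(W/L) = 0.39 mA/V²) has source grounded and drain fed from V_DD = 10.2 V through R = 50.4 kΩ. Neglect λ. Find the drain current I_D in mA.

With gate tied to drain, V_GS = V_DS ≥ V_GS − V_th, so the device is in saturation.
KCL at the drain: ½ k_n (V_GS − V_th)² = (V_DD − V_GS)/R.
Let x = V_GS − 0.472. Then 9.83 x² + x − 9.728 = 0, giving x = 0.945 V (positive root), so V_GS = 1.42 V.
I_D = (V_DD − V_GS)/R = (10.2 − 1.42) / 50.4 = 0.174 mA.

I_D = 0.174 mA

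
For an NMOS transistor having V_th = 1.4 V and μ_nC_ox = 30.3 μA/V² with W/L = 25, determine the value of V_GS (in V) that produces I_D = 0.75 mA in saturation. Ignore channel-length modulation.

V_GS = 2.81 V

k_n = μ_nC_ox · (W/L) = 0.7575 mA/V².
In saturation I_D = ½ k_n (V_GS − V_th)², so V_GS − V_th = √(2 I_D / k_n) = √(2 × 0.75 / 0.7575) = 1.41 V.
V_GS = 1.4 + 1.41 = 2.81 V.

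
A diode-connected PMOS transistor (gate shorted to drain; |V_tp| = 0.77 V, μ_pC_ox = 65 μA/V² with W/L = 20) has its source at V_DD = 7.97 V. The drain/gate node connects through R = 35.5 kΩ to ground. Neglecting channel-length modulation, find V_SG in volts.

V_SG = 1.31 V

With gate tied to drain, V_SG = V_SD ≥ V_SG − |V_tp|, so the device is in saturation.
k_p = μ_pC_ox · (W/L) = 1.3 mA/V².
KCL at the drain: ½ k_p (V_SG − |V_tp|)² = (V_DD − V_SG)/R.
Let x = V_SG − 0.77. Then 23.1 x² + x − 7.2 = 0, giving x = 0.537 V (positive root), so V_SG = 1.31 V.
I_D = (V_DD − V_SG)/R = (7.97 − 1.31) / 35.5 = 0.188 mA.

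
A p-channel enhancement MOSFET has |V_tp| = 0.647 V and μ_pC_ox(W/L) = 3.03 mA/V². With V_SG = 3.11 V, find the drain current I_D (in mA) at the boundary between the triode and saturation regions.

I_D = 9.19 mA

At the boundary V_SD = V_ov = V_SG − |V_tp| = 3.11 − 0.647 = 2.46 V.
I_D = ½ k_p V_ov² = 0.5 × 3.03 × 2.46² = 9.19 mA.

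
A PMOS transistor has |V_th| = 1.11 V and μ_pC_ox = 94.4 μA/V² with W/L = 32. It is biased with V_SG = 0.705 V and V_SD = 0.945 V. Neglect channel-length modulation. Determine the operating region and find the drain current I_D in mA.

Cutoff; I_D = 0 mA

V_SG = 0.705 V < |V_th| = 1.11 V, so the transistor is in cutoff.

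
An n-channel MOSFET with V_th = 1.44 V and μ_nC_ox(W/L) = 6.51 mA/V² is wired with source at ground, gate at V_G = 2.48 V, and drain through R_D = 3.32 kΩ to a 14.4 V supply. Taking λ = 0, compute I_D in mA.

I_D = 3.52 mA

V_GS = V_G = 2.48 V, so V_ov = 2.48 − 1.44 = 1.04 V.
Assume saturation: I_D = ½ k_n V_ov² = 0.5 × 6.51 × 1.04² = 3.52 mA, giving V_DS = V_DD − I_D R_D = 14.4 − 3.52 × 3.32 = 2.71 V.
V_DS = 2.71 V ≥ V_ov = 1.04 V, confirming saturation.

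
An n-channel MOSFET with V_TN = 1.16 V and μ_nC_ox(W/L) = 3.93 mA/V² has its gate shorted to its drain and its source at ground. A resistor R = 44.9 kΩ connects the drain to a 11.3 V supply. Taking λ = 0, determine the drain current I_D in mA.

With gate tied to drain, V_GS = V_DS ≥ V_GS − V_TN, so the device is in saturation.
KCL at the drain: ½ k_n (V_GS − V_TN)² = (V_DD − V_GS)/R.
Let x = V_GS − 1.16. Then 88.2 x² + x − 10.14 = 0, giving x = 0.333 V (positive root), so V_GS = 1.49 V.
I_D = (V_DD − V_GS)/R = (11.3 − 1.49) / 44.9 = 0.218 mA.

I_D = 0.218 mA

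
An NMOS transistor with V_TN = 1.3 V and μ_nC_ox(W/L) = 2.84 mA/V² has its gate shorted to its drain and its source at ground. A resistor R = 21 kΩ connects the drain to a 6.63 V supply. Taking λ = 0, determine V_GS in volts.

V_GS = 1.71 V

With gate tied to drain, V_GS = V_DS ≥ V_GS − V_TN, so the device is in saturation.
KCL at the drain: ½ k_n (V_GS − V_TN)² = (V_DD − V_GS)/R.
Let x = V_GS − 1.3. Then 29.8 x² + x − 5.33 = 0, giving x = 0.406 V (positive root), so V_GS = 1.71 V.
I_D = (V_DD − V_GS)/R = (6.63 − 1.71) / 21 = 0.234 mA.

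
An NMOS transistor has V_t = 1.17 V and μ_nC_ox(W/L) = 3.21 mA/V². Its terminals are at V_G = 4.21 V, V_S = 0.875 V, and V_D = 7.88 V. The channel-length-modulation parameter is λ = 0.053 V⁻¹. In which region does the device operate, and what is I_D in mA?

Saturation; I_D = 10.3 mA

V_GS = V_G − V_S = 4.21 − 0.875 = 3.33 V; V_DS = V_D − V_S = 7.88 − 0.875 = 7 V.
V_ov = V_GS − V_t = 3.33 − 1.17 = 2.17 V.
Since V_DS = 7 V ≥ V_ov = 2.17 V, the device is in saturation.
I_D = ½ k_n V_ov² (1 + λ V_DS) = 0.5 × 3.21 × 2.17² × (1 + 0.053 × 7) = 10.3 mA.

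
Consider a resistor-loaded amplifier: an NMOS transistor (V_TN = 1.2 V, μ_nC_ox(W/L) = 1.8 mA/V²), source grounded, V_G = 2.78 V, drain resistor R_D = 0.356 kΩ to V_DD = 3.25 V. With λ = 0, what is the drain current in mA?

I_D = 2.25 mA

V_GS = V_G = 2.78 V, so V_ov = 2.78 − 1.2 = 1.58 V.
Assume saturation: I_D = ½ k_n V_ov² = 0.5 × 1.8 × 1.58² = 2.25 mA, giving V_DS = V_DD − I_D R_D = 3.25 − 2.25 × 0.356 = 2.45 V.
V_DS = 2.45 V ≥ V_ov = 1.58 V, confirming saturation.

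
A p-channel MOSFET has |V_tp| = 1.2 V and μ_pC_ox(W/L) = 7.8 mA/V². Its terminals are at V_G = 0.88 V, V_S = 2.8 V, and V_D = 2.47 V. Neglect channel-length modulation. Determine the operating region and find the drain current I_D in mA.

V_SG = V_S − V_G = 2.8 − 0.88 = 1.92 V; V_SD = V_S − V_D = 2.8 − 2.47 = 0.33 V.
V_ov = V_SG − |V_tp| = 1.92 − 1.2 = 0.72 V.
Since V_SD = 0.33 V < V_ov = 0.72 V, the device is in the triode region.
I_D = k_p [V_ov · V_SD − ½ V_SD²] = 7.8 × [0.72 × 0.33 − 0.5 × 0.33²] = 1.43 mA.

Triode; I_D = 1.43 mA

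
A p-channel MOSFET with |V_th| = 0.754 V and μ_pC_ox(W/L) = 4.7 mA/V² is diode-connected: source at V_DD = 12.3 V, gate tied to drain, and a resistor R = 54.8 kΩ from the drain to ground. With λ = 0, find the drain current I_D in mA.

With gate tied to drain, V_SG = V_SD ≥ V_SG − |V_th|, so the device is in saturation.
KCL at the drain: ½ k_p (V_SG − |V_th|)² = (V_DD − V_SG)/R.
Let x = V_SG − 0.754. Then 129 x² + x − 11.55 = 0, giving x = 0.296 V (positive root), so V_SG = 1.05 V.
I_D = (V_DD − V_SG)/R = (12.3 − 1.05) / 54.8 = 0.205 mA.

I_D = 0.205 mA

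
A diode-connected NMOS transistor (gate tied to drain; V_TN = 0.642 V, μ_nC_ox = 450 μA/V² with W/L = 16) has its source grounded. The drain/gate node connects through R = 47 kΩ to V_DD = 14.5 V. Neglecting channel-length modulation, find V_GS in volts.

V_GS = 0.925 V

With gate tied to drain, V_GS = V_DS ≥ V_GS − V_TN, so the device is in saturation.
k_n = μ_nC_ox · (W/L) = 7.2 mA/V².
KCL at the drain: ½ k_n (V_GS − V_TN)² = (V_DD − V_GS)/R.
Let x = V_GS − 0.642. Then 169 x² + x − 13.86 = 0, giving x = 0.283 V (positive root), so V_GS = 0.925 V.
I_D = (V_DD − V_GS)/R = (14.5 − 0.925) / 47 = 0.289 mA.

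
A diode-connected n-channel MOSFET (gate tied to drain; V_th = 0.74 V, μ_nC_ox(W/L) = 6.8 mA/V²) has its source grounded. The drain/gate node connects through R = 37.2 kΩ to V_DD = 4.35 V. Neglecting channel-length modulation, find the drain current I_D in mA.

I_D = 0.0926 mA

With gate tied to drain, V_GS = V_DS ≥ V_GS − V_th, so the device is in saturation.
KCL at the drain: ½ k_n (V_GS − V_th)² = (V_DD − V_GS)/R.
Let x = V_GS − 0.74. Then 126 x² + x − 3.61 = 0, giving x = 0.165 V (positive root), so V_GS = 0.905 V.
I_D = (V_DD − V_GS)/R = (4.35 − 0.905) / 37.2 = 0.0926 mA.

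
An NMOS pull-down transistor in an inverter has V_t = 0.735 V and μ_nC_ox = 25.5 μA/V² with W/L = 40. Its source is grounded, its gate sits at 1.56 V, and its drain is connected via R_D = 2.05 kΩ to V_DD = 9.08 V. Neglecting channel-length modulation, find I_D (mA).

V_GS = V_G = 1.56 V, so V_ov = 1.56 − 0.735 = 0.825 V.
k_n = μ_nC_ox · (W/L) = 1.02 mA/V².
Assume saturation: I_D = ½ k_n V_ov² = 0.5 × 1.02 × 0.825² = 0.347 mA, giving V_DS = V_DD − I_D R_D = 9.08 − 0.347 × 2.05 = 8.37 V.
V_DS = 8.37 V ≥ V_ov = 0.825 V, confirming saturation.

I_D = 0.347 mA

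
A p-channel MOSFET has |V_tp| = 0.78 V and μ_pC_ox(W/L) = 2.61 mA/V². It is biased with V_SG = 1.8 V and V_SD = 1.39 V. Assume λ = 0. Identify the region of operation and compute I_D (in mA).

V_ov = V_SG − |V_tp| = 1.8 − 0.78 = 1.02 V.
Since V_SD = 1.39 V ≥ V_ov = 1.02 V, the device is in saturation.
I_D = ½ k_p V_ov² = 0.5 × 2.61 × 1.02² = 1.36 mA.

Saturation; I_D = 1.36 mA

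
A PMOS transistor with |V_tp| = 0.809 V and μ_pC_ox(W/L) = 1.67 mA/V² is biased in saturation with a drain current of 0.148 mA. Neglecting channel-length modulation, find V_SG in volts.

In saturation I_D = ½ k_p (V_SG − |V_tp|)², so V_SG − |V_tp| = √(2 I_D / k_p) = √(2 × 0.148 / 1.67) = 0.421 V.
V_SG = 0.809 + 0.421 = 1.23 V.

V_SG = 1.23 V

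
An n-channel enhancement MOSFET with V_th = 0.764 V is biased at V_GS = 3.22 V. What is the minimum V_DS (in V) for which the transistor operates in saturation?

The boundary between triode and saturation is V_DS = V_GS − V_th = V_ov.
V_ov = 3.22 − 0.764 = 2.46 V.

V_DS,sat = 2.46 V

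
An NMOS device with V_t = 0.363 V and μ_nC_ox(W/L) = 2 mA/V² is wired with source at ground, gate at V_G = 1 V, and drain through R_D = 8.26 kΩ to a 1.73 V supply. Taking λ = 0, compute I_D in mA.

I_D = 0.189 mA

V_GS = V_G = 1 V, so V_ov = 1 − 0.363 = 0.637 V.
Assume saturation: I_D = ½ k_n V_ov² = 0.5 × 2 × 0.637² = 0.406 mA, giving V_DS = V_DD − I_D R_D = 1.73 − 0.406 × 8.26 = -1.62 V.
But -1.62 V < V_ov = 0.637 V, so the device is actually in triode.
In triode I_D = k_n[V_ov V_DS − ½ V_DS²] and I_D = (V_DD − V_DS)/R_D. Equating: 8.26 V_DS² − 11.52 V_DS + 1.73 = 0, giving V_DS = 0.171 V (the root below V_ov).
I_D = (1.73 − 0.171) / 8.26 = 0.189 mA.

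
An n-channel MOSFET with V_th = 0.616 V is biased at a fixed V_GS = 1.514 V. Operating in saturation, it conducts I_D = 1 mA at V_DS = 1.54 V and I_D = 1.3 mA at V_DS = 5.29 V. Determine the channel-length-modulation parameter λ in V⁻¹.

λ = 0.0912 V⁻¹

With V_GS fixed, I_D ∝ (1 + λ V_DS) in saturation, so I_D2/I_D1 = (1 + λ V_DS2)/(1 + λ V_DS1).
1.3/1 = 1.3 = (1 + 5.29 λ)/(1 + 1.54 λ).
Solving: λ (I_D1 V_DS2 − I_D2 V_DS1) = I_D2 − I_D1, so λ = (1.3 − 1) / (1 × 5.29 − 1.3 × 1.54) = 0.3 / 3.29 = 0.0912 V⁻¹.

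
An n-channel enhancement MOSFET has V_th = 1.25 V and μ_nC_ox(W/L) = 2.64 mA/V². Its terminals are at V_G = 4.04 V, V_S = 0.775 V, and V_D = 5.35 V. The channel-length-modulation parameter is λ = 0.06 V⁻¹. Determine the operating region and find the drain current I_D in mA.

Saturation; I_D = 6.83 mA

V_GS = V_G − V_S = 4.04 − 0.775 = 3.27 V; V_DS = V_D − V_S = 5.35 − 0.775 = 4.57 V.
V_ov = V_GS − V_th = 3.27 − 1.25 = 2.02 V.
Since V_DS = 4.57 V ≥ V_ov = 2.02 V, the device is in saturation.
I_D = ½ k_n V_ov² (1 + λ V_DS) = 0.5 × 2.64 × 2.02² × (1 + 0.06 × 4.57) = 6.83 mA.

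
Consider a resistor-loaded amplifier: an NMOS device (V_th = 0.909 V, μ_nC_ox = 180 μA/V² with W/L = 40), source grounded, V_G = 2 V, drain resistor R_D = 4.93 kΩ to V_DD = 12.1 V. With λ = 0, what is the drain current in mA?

I_D = 2.38 mA

V_GS = V_G = 2 V, so V_ov = 2 − 0.909 = 1.09 V.
k_n = μ_nC_ox · (W/L) = 7.2 mA/V².
Assume saturation: I_D = ½ k_n V_ov² = 0.5 × 7.2 × 1.09² = 4.29 mA, giving V_DS = V_DD − I_D R_D = 12.1 − 4.29 × 4.93 = -9.03 V.
But -9.03 V < V_ov = 1.09 V, so the device is actually in triode.
In triode I_D = k_n[V_ov V_DS − ½ V_DS²] and I_D = (V_DD − V_DS)/R_D. Equating: 17.7 V_DS² − 39.73 V_DS + 12.1 = 0, giving V_DS = 0.364 V (the root below V_ov).
I_D = (12.1 − 0.364) / 4.93 = 2.38 mA.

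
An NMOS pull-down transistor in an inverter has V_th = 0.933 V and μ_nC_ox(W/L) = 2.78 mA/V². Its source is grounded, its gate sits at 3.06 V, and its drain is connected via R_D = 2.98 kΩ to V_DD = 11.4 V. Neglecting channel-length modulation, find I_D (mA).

V_GS = V_G = 3.06 V, so V_ov = 3.06 − 0.933 = 2.13 V.
Assume saturation: I_D = ½ k_n V_ov² = 0.5 × 2.78 × 2.13² = 6.29 mA, giving V_DS = V_DD − I_D R_D = 11.4 − 6.29 × 2.98 = -7.34 V.
But -7.34 V < V_ov = 2.13 V, so the device is actually in triode.
In triode I_D = k_n[V_ov V_DS − ½ V_DS²] and I_D = (V_DD − V_DS)/R_D. Equating: 4.14 V_DS² − 18.62 V_DS + 11.4 = 0, giving V_DS = 0.731 V (the root below V_ov).
I_D = (11.4 − 0.731) / 2.98 = 3.58 mA.

I_D = 3.58 mA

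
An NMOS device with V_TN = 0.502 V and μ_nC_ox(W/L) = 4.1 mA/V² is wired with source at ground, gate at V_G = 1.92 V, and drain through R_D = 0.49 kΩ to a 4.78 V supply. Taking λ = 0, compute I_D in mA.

V_GS = V_G = 1.92 V, so V_ov = 1.92 − 0.502 = 1.42 V.
Assume saturation: I_D = ½ k_n V_ov² = 0.5 × 4.1 × 1.42² = 4.12 mA, giving V_DS = V_DD − I_D R_D = 4.78 − 4.12 × 0.49 = 2.76 V.
V_DS = 2.76 V ≥ V_ov = 1.42 V, confirming saturation.

I_D = 4.12 mA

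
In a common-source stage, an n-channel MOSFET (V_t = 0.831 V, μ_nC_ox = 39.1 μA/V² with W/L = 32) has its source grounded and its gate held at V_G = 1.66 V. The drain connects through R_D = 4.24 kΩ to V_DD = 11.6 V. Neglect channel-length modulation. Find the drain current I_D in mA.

V_GS = V_G = 1.66 V, so V_ov = 1.66 − 0.831 = 0.829 V.
k_n = μ_nC_ox · (W/L) = 1.251 mA/V².
Assume saturation: I_D = ½ k_n V_ov² = 0.5 × 1.251 × 0.829² = 0.43 mA, giving V_DS = V_DD − I_D R_D = 11.6 − 0.43 × 4.24 = 9.78 V.
V_DS = 9.78 V ≥ V_ov = 0.829 V, confirming saturation.

I_D = 0.430 mA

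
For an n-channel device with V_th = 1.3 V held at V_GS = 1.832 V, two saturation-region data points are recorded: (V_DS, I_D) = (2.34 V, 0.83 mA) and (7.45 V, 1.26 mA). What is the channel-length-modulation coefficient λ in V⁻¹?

With V_GS fixed, I_D ∝ (1 + λ V_DS) in saturation, so I_D2/I_D1 = (1 + λ V_DS2)/(1 + λ V_DS1).
1.26/0.83 = 1.518 = (1 + 7.45 λ)/(1 + 2.34 λ).
Solving: λ (I_D1 V_DS2 − I_D2 V_DS1) = I_D2 − I_D1, so λ = (1.26 − 0.83) / (0.83 × 7.45 − 1.26 × 2.34) = 0.43 / 3.24 = 0.133 V⁻¹.

λ = 0.133 V⁻¹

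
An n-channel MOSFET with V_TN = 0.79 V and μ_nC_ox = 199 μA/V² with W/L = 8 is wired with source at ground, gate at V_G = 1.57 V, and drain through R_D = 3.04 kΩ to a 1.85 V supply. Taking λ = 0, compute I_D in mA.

V_GS = V_G = 1.57 V, so V_ov = 1.57 − 0.79 = 0.78 V.
k_n = μ_nC_ox · (W/L) = 1.592 mA/V².
Assume saturation: I_D = ½ k_n V_ov² = 0.5 × 1.592 × 0.78² = 0.484 mA, giving V_DS = V_DD − I_D R_D = 1.85 − 0.484 × 3.04 = 0.378 V.
But 0.378 V < V_ov = 0.78 V, so the device is actually in triode.
In triode I_D = k_n[V_ov V_DS − ½ V_DS²] and I_D = (V_DD − V_DS)/R_D. Equating: 2.42 V_DS² − 4.775 V_DS + 1.85 = 0, giving V_DS = 0.53 V (the root below V_ov).
I_D = (1.85 − 0.53) / 3.04 = 0.434 mA.

I_D = 0.434 mA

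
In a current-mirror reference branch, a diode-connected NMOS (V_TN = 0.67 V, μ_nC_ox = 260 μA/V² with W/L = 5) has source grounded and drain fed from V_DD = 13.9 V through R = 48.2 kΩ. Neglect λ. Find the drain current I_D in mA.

With gate tied to drain, V_GS = V_DS ≥ V_GS − V_TN, so the device is in saturation.
k_n = μ_nC_ox · (W/L) = 1.3 mA/V².
KCL at the drain: ½ k_n (V_GS − V_TN)² = (V_DD − V_GS)/R.
Let x = V_GS − 0.67. Then 31.3 x² + x − 13.23 = 0, giving x = 0.634 V (positive root), so V_GS = 1.3 V.
I_D = (V_DD − V_GS)/R = (13.9 − 1.3) / 48.2 = 0.261 mA.

I_D = 0.261 mA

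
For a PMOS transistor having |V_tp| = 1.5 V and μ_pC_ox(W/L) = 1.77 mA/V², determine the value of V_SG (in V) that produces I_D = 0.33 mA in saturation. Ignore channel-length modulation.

In saturation I_D = ½ k_p (V_SG − |V_tp|)², so V_SG − |V_tp| = √(2 I_D / k_p) = √(2 × 0.33 / 1.77) = 0.611 V.
V_SG = 1.5 + 0.611 = 2.11 V.

V_SG = 2.11 V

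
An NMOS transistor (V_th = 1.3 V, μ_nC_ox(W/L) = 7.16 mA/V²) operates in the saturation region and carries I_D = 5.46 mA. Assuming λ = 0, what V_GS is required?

V_GS = 2.53 V

In saturation I_D = ½ k_n (V_GS − V_th)², so V_GS − V_th = √(2 I_D / k_n) = √(2 × 5.46 / 7.16) = 1.23 V.
V_GS = 1.3 + 1.23 = 2.53 V.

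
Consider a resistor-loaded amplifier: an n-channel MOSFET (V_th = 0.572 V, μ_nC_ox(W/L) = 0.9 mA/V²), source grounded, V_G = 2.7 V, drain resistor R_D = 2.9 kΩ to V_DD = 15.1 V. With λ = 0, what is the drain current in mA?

I_D = 2.04 mA

V_GS = V_G = 2.7 V, so V_ov = 2.7 − 0.572 = 2.13 V.
Assume saturation: I_D = ½ k_n V_ov² = 0.5 × 0.9 × 2.13² = 2.04 mA, giving V_DS = V_DD − I_D R_D = 15.1 − 2.04 × 2.9 = 9.19 V.
V_DS = 9.19 V ≥ V_ov = 2.13 V, confirming saturation.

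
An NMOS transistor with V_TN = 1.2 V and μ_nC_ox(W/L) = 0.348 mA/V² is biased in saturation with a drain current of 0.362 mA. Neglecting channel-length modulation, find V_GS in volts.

V_GS = 2.64 V

In saturation I_D = ½ k_n (V_GS − V_TN)², so V_GS − V_TN = √(2 I_D / k_n) = √(2 × 0.362 / 0.348) = 1.44 V.
V_GS = 1.2 + 1.44 = 2.64 V.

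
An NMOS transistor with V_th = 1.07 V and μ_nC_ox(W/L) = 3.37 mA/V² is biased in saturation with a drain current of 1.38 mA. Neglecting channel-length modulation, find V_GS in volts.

V_GS = 1.97 V

In saturation I_D = ½ k_n (V_GS − V_th)², so V_GS − V_th = √(2 I_D / k_n) = √(2 × 1.38 / 3.37) = 0.905 V.
V_GS = 1.07 + 0.905 = 1.97 V.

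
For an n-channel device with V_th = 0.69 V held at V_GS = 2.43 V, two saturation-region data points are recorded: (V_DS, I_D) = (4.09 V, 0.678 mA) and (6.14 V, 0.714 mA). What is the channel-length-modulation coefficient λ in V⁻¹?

λ = 0.0290 V⁻¹

With V_GS fixed, I_D ∝ (1 + λ V_DS) in saturation, so I_D2/I_D1 = (1 + λ V_DS2)/(1 + λ V_DS1).
0.714/0.678 = 1.053 = (1 + 6.14 λ)/(1 + 4.09 λ).
Solving: λ (I_D1 V_DS2 − I_D2 V_DS1) = I_D2 − I_D1, so λ = (0.714 − 0.678) / (0.678 × 6.14 − 0.714 × 4.09) = 0.036 / 1.24 = 0.029 V⁻¹.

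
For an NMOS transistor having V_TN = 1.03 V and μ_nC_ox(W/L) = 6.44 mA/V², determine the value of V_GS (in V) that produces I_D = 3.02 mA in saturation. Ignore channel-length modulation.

In saturation I_D = ½ k_n (V_GS − V_TN)², so V_GS − V_TN = √(2 I_D / k_n) = √(2 × 3.02 / 6.44) = 0.968 V.
V_GS = 1.03 + 0.968 = 2 V.

V_GS = 2.00 V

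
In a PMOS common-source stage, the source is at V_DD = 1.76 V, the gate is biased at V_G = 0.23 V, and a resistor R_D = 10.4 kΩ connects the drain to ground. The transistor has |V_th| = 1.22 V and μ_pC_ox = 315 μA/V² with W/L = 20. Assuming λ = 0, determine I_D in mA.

V_SG = V_DD − V_G = 1.76 − 0.23 = 1.53 V, so V_ov = 1.53 − 1.22 = 0.31 V.
k_p = μ_pC_ox · (W/L) = 6.3 mA/V².
Assume saturation: I_D = ½ k_p V_ov² = 0.5 × 6.3 × 0.31² = 0.303 mA, giving V_SD = V_DD − I_D R_D = 1.76 − 0.303 × 10.4 = -1.39 V.
But -1.39 V < V_ov = 0.31 V, so the device is actually in triode.
In triode I_D = k_p[V_ov V_SD − ½ V_SD²] and I_D = (V_DD − V_SD)/R_D. Equating: 32.8 V_SD² − 21.31 V_SD + 1.76 = 0, giving V_SD = 0.0971 V (the root below V_ov).
I_D = (1.76 − 0.0971) / 10.4 = 0.16 mA.

I_D = 0.160 mA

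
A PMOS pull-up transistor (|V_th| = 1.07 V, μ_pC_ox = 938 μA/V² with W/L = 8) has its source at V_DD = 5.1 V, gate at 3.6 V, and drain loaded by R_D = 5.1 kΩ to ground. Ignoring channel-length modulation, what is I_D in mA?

I_D = 0.694 mA

V_SG = V_DD − V_G = 5.1 − 3.6 = 1.5 V, so V_ov = 1.5 − 1.07 = 0.43 V.
k_p = μ_pC_ox · (W/L) = 7.504 mA/V².
Assume saturation: I_D = ½ k_p V_ov² = 0.5 × 7.504 × 0.43² = 0.694 mA, giving V_SD = V_DD − I_D R_D = 5.1 − 0.694 × 5.1 = 1.56 V.
V_SD = 1.56 V ≥ V_ov = 0.43 V, confirming saturation.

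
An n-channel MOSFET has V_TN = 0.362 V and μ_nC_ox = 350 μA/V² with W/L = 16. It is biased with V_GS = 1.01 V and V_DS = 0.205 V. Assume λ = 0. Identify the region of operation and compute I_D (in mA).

Triode; I_D = 0.626 mA

k_n = μ_nC_ox · (W/L) = 5.6 mA/V².
V_ov = V_GS − V_TN = 1.01 − 0.362 = 0.648 V.
Since V_DS = 0.205 V < V_ov = 0.648 V, the device is in the triode region.
I_D = k_n [V_ov · V_DS − ½ V_DS²] = 5.6 × [0.648 × 0.205 − 0.5 × 0.205²] = 0.626 mA.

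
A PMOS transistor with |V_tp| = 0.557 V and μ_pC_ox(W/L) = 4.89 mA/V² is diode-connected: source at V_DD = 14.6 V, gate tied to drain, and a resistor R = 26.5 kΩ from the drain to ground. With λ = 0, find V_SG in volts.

V_SG = 1.01 V

With gate tied to drain, V_SG = V_SD ≥ V_SG − |V_tp|, so the device is in saturation.
KCL at the drain: ½ k_p (V_SG − |V_tp|)² = (V_DD − V_SG)/R.
Let x = V_SG − 0.557. Then 64.8 x² + x − 14.04 = 0, giving x = 0.458 V (positive root), so V_SG = 1.01 V.
I_D = (V_DD − V_SG)/R = (14.6 − 1.01) / 26.5 = 0.513 mA.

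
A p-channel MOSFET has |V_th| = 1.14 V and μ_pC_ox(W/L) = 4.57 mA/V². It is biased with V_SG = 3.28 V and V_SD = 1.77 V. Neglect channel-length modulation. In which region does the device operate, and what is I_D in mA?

V_ov = V_SG − |V_th| = 3.28 − 1.14 = 2.14 V.
Since V_SD = 1.77 V < V_ov = 2.14 V, the device is in the triode region.
I_D = k_p [V_ov · V_SD − ½ V_SD²] = 4.57 × [2.14 × 1.77 − 0.5 × 1.77²] = 10.2 mA.

Triode; I_D = 10.2 mA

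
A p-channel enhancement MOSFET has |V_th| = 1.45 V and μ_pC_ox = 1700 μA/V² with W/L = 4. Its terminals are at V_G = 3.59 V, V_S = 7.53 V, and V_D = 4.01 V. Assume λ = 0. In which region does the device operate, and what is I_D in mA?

V_SG = V_S − V_G = 7.53 − 3.59 = 3.94 V; V_SD = V_S − V_D = 7.53 − 4.01 = 3.52 V.
k_p = μ_pC_ox · (W/L) = 6.8 mA/V².
V_ov = V_SG − |V_th| = 3.94 − 1.45 = 2.49 V.
Since V_SD = 3.52 V ≥ V_ov = 2.49 V, the device is in saturation.
I_D = ½ k_p V_ov² = 0.5 × 6.8 × 2.49² = 21.1 mA.

Saturation; I_D = 21.1 mA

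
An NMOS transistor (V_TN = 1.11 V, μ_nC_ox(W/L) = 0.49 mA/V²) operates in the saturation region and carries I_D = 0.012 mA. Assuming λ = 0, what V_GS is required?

V_GS = 1.33 V

In saturation I_D = ½ k_n (V_GS − V_TN)², so V_GS − V_TN = √(2 I_D / k_n) = √(2 × 0.012 / 0.49) = 0.221 V.
V_GS = 1.11 + 0.221 = 1.33 V.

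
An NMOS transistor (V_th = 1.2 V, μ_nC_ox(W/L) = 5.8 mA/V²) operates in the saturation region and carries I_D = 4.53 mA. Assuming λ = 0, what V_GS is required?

V_GS = 2.45 V

In saturation I_D = ½ k_n (V_GS − V_th)², so V_GS − V_th = √(2 I_D / k_n) = √(2 × 4.53 / 5.8) = 1.25 V.
V_GS = 1.2 + 1.25 = 2.45 V.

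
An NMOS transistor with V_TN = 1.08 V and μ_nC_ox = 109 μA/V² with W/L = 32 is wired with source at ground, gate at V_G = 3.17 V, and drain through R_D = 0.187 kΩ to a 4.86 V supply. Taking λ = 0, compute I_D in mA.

V_GS = V_G = 3.17 V, so V_ov = 3.17 − 1.08 = 2.09 V.
k_n = μ_nC_ox · (W/L) = 3.488 mA/V².
Assume saturation: I_D = ½ k_n V_ov² = 0.5 × 3.488 × 2.09² = 7.62 mA, giving V_DS = V_DD − I_D R_D = 4.86 − 7.62 × 0.187 = 3.44 V.
V_DS = 3.44 V ≥ V_ov = 2.09 V, confirming saturation.

I_D = 7.62 mA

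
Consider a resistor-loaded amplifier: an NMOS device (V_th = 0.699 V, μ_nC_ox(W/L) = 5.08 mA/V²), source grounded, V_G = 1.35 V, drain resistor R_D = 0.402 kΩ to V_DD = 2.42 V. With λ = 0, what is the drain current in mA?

I_D = 1.08 mA

V_GS = V_G = 1.35 V, so V_ov = 1.35 − 0.699 = 0.651 V.
Assume saturation: I_D = ½ k_n V_ov² = 0.5 × 5.08 × 0.651² = 1.08 mA, giving V_DS = V_DD − I_D R_D = 2.42 − 1.08 × 0.402 = 1.99 V.
V_DS = 1.99 V ≥ V_ov = 0.651 V, confirming saturation.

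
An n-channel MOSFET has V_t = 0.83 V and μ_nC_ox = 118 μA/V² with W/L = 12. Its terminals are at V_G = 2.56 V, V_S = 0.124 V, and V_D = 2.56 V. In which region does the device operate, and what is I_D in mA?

V_GS = V_G − V_S = 2.56 − 0.124 = 2.44 V; V_DS = V_D − V_S = 2.56 − 0.124 = 2.44 V.
k_n = μ_nC_ox · (W/L) = 1.416 mA/V².
V_ov = V_GS − V_t = 2.44 − 0.83 = 1.61 V.
Since V_DS = 2.44 V ≥ V_ov = 1.61 V, the device is in saturation.
I_D = ½ k_n V_ov² = 0.5 × 1.416 × 1.61² = 1.83 mA.

Saturation; I_D = 1.83 mA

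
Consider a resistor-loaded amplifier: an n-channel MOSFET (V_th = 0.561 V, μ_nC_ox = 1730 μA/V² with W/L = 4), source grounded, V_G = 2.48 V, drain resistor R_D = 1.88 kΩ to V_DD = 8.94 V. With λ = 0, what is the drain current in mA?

V_GS = V_G = 2.48 V, so V_ov = 2.48 − 0.561 = 1.92 V.
k_n = μ_nC_ox · (W/L) = 6.92 mA/V².
Assume saturation: I_D = ½ k_n V_ov² = 0.5 × 6.92 × 1.92² = 12.7 mA, giving V_DS = V_DD − I_D R_D = 8.94 − 12.7 × 1.88 = -15 V.
But -15 V < V_ov = 1.92 V, so the device is actually in triode.
In triode I_D = k_n[V_ov V_DS − ½ V_DS²] and I_D = (V_DD − V_DS)/R_D. Equating: 6.5 V_DS² − 25.97 V_DS + 8.94 = 0, giving V_DS = 0.381 V (the root below V_ov).
I_D = (8.94 − 0.381) / 1.88 = 4.55 mA.

I_D = 4.55 mA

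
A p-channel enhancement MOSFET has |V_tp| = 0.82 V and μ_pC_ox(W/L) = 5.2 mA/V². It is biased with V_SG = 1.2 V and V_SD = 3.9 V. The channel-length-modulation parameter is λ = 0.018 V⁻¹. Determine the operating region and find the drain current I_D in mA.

V_ov = V_SG − |V_tp| = 1.2 − 0.82 = 0.38 V.
Since V_SD = 3.9 V ≥ V_ov = 0.38 V, the device is in saturation.
I_D = ½ k_p V_ov² (1 + λ V_SD) = 0.5 × 5.2 × 0.38² × (1 + 0.018 × 3.9) = 0.402 mA.

Saturation; I_D = 0.402 mA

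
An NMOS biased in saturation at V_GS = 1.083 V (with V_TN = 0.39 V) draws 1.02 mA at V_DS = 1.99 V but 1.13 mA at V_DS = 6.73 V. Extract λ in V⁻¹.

With V_GS fixed, I_D ∝ (1 + λ V_DS) in saturation, so I_D2/I_D1 = (1 + λ V_DS2)/(1 + λ V_DS1).
1.13/1.02 = 1.108 = (1 + 6.73 λ)/(1 + 1.99 λ).
Solving: λ (I_D1 V_DS2 − I_D2 V_DS1) = I_D2 − I_D1, so λ = (1.13 − 1.02) / (1.02 × 6.73 − 1.13 × 1.99) = 0.11 / 4.62 = 0.0238 V⁻¹.

λ = 0.0238 V⁻¹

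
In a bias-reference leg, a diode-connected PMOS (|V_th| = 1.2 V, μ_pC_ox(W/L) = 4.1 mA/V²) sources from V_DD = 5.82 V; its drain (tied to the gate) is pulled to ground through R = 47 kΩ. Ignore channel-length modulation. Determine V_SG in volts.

V_SG = 1.41 V

With gate tied to drain, V_SG = V_SD ≥ V_SG − |V_th|, so the device is in saturation.
KCL at the drain: ½ k_p (V_SG − |V_th|)² = (V_DD − V_SG)/R.
Let x = V_SG − 1.2. Then 96.3 x² + x − 4.62 = 0, giving x = 0.214 V (positive root), so V_SG = 1.41 V.
I_D = (V_DD − V_SG)/R = (5.82 − 1.41) / 47 = 0.0937 mA.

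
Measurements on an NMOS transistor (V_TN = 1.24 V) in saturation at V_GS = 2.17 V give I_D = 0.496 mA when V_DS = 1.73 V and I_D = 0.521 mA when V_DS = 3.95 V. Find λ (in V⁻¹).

With V_GS fixed, I_D ∝ (1 + λ V_DS) in saturation, so I_D2/I_D1 = (1 + λ V_DS2)/(1 + λ V_DS1).
0.521/0.496 = 1.05 = (1 + 3.95 λ)/(1 + 1.73 λ).
Solving: λ (I_D1 V_DS2 − I_D2 V_DS1) = I_D2 − I_D1, so λ = (0.521 − 0.496) / (0.496 × 3.95 − 0.521 × 1.73) = 0.025 / 1.06 = 0.0236 V⁻¹.

λ = 0.0236 V⁻¹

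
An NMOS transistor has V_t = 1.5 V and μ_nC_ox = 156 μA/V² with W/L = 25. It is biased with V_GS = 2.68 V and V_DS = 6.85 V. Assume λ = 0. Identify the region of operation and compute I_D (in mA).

Saturation; I_D = 2.72 mA

k_n = μ_nC_ox · (W/L) = 3.9 mA/V².
V_ov = V_GS − V_t = 2.68 − 1.5 = 1.18 V.
Since V_DS = 6.85 V ≥ V_ov = 1.18 V, the device is in saturation.
I_D = ½ k_n V_ov² = 0.5 × 3.9 × 1.18² = 2.72 mA.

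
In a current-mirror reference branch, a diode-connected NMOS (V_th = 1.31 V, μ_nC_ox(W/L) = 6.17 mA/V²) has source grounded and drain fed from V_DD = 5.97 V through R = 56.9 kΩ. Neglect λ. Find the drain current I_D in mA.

I_D = 0.0791 mA

With gate tied to drain, V_GS = V_DS ≥ V_GS − V_th, so the device is in saturation.
KCL at the drain: ½ k_n (V_GS − V_th)² = (V_DD − V_GS)/R.
Let x = V_GS − 1.31. Then 176 x² + x − 4.66 = 0, giving x = 0.16 V (positive root), so V_GS = 1.47 V.
I_D = (V_DD − V_GS)/R = (5.97 − 1.47) / 56.9 = 0.0791 mA.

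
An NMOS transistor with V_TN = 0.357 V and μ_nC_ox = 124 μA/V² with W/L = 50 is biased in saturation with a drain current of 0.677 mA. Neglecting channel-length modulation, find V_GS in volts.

k_n = μ_nC_ox · (W/L) = 6.2 mA/V².
In saturation I_D = ½ k_n (V_GS − V_TN)², so V_GS − V_TN = √(2 I_D / k_n) = √(2 × 0.677 / 6.2) = 0.467 V.
V_GS = 0.357 + 0.467 = 0.824 V.

V_GS = 0.824 V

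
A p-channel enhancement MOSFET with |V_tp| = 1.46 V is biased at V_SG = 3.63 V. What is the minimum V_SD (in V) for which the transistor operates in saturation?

V_SD,sat = 2.17 V

The boundary between triode and saturation is V_SD = V_SG − |V_tp| = V_ov.
V_ov = 3.63 − 1.46 = 2.17 V.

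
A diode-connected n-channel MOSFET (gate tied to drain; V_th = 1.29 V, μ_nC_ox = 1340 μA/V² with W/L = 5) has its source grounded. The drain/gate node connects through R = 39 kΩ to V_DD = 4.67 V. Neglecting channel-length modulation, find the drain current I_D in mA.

I_D = 0.0826 mA

With gate tied to drain, V_GS = V_DS ≥ V_GS − V_th, so the device is in saturation.
k_n = μ_nC_ox · (W/L) = 6.7 mA/V².
KCL at the drain: ½ k_n (V_GS − V_th)² = (V_DD − V_GS)/R.
Let x = V_GS − 1.29. Then 131 x² + x − 3.38 = 0, giving x = 0.157 V (positive root), so V_GS = 1.45 V.
I_D = (V_DD − V_GS)/R = (4.67 − 1.45) / 39 = 0.0826 mA.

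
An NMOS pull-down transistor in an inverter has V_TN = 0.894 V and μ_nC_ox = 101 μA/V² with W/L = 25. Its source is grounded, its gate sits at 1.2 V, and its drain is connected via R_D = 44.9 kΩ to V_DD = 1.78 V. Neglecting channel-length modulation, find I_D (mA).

I_D = 0.0384 mA

V_GS = V_G = 1.2 V, so V_ov = 1.2 − 0.894 = 0.306 V.
k_n = μ_nC_ox · (W/L) = 2.525 mA/V².
Assume saturation: I_D = ½ k_n V_ov² = 0.5 × 2.525 × 0.306² = 0.118 mA, giving V_DS = V_DD − I_D R_D = 1.78 − 0.118 × 44.9 = -3.53 V.
But -3.53 V < V_ov = 0.306 V, so the device is actually in triode.
In triode I_D = k_n[V_ov V_DS − ½ V_DS²] and I_D = (V_DD − V_DS)/R_D. Equating: 56.7 V_DS² − 35.69 V_DS + 1.78 = 0, giving V_DS = 0.0546 V (the root below V_ov).
I_D = (1.78 − 0.0546) / 44.9 = 0.0384 mA.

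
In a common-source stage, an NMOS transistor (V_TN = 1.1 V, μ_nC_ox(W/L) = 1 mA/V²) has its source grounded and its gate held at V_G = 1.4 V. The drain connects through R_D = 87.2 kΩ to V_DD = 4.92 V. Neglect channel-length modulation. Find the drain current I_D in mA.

V_GS = V_G = 1.4 V, so V_ov = 1.4 − 1.1 = 0.3 V.
Assume saturation: I_D = ½ k_n V_ov² = 0.5 × 1 × 0.3² = 0.045 mA, giving V_DS = V_DD − I_D R_D = 4.92 − 0.045 × 87.2 = 0.996 V.
V_DS = 0.996 V ≥ V_ov = 0.3 V, confirming saturation.

I_D = 0.0450 mA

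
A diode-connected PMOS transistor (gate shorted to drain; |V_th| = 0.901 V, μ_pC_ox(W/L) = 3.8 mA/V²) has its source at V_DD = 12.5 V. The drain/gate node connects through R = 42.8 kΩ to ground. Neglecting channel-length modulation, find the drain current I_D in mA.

With gate tied to drain, V_SG = V_SD ≥ V_SG − |V_th|, so the device is in saturation.
KCL at the drain: ½ k_p (V_SG − |V_th|)² = (V_DD − V_SG)/R.
Let x = V_SG − 0.901. Then 81.3 x² + x − 11.6 = 0, giving x = 0.372 V (positive root), so V_SG = 1.27 V.
I_D = (V_DD − V_SG)/R = (12.5 − 1.27) / 42.8 = 0.262 mA.

I_D = 0.262 mA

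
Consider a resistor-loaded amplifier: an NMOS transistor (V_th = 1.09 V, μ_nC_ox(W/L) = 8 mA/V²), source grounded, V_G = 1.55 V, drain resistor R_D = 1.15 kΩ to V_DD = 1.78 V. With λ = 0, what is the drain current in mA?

V_GS = V_G = 1.55 V, so V_ov = 1.55 − 1.09 = 0.46 V.
Assume saturation: I_D = ½ k_n V_ov² = 0.5 × 8 × 0.46² = 0.846 mA, giving V_DS = V_DD − I_D R_D = 1.78 − 0.846 × 1.15 = 0.807 V.
V_DS = 0.807 V ≥ V_ov = 0.46 V, confirming saturation.

I_D = 0.846 mA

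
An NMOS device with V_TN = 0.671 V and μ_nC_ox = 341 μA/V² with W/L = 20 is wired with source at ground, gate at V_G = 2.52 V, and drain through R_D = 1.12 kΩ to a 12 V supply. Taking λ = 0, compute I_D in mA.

I_D = 9.73 mA

V_GS = V_G = 2.52 V, so V_ov = 2.52 − 0.671 = 1.85 V.
k_n = μ_nC_ox · (W/L) = 6.82 mA/V².
Assume saturation: I_D = ½ k_n V_ov² = 0.5 × 6.82 × 1.85² = 11.7 mA, giving V_DS = V_DD − I_D R_D = 12 − 11.7 × 1.12 = -1.06 V.
But -1.06 V < V_ov = 1.85 V, so the device is actually in triode.
In triode I_D = k_n[V_ov V_DS − ½ V_DS²] and I_D = (V_DD − V_DS)/R_D. Equating: 3.82 V_DS² − 15.12 V_DS + 12 = 0, giving V_DS = 1.1 V (the root below V_ov).
I_D = (12 − 1.1) / 1.12 = 9.73 mA.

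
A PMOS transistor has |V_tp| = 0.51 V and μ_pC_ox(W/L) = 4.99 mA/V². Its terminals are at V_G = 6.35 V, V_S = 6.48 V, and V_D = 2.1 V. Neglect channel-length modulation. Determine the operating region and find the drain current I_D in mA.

Cutoff; I_D = 0 mA

V_SG = V_S − V_G = 6.48 − 6.35 = 0.13 V; V_SD = V_S − V_D = 6.48 − 2.1 = 4.38 V.
V_SG = 0.13 V < |V_tp| = 0.51 V, so the transistor is in cutoff.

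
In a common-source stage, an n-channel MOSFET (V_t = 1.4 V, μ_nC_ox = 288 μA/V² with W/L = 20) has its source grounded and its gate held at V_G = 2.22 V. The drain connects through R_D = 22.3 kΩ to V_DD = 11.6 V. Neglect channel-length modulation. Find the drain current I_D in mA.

V_GS = V_G = 2.22 V, so V_ov = 2.22 − 1.4 = 0.82 V.
k_n = μ_nC_ox · (W/L) = 5.76 mA/V².
Assume saturation: I_D = ½ k_n V_ov² = 0.5 × 5.76 × 0.82² = 1.94 mA, giving V_DS = V_DD − I_D R_D = 11.6 − 1.94 × 22.3 = -31.6 V.
But -31.6 V < V_ov = 0.82 V, so the device is actually in triode.
In triode I_D = k_n[V_ov V_DS − ½ V_DS²] and I_D = (V_DD − V_DS)/R_D. Equating: 64.2 V_DS² − 106.3 V_DS + 11.6 = 0, giving V_DS = 0.117 V (the root below V_ov).
I_D = (11.6 − 0.117) / 22.3 = 0.515 mA.

I_D = 0.515 mA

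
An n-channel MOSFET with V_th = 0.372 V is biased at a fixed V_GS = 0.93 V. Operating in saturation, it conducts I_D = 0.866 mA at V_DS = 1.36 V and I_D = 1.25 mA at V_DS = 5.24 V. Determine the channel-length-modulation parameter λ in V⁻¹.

With V_GS fixed, I_D ∝ (1 + λ V_DS) in saturation, so I_D2/I_D1 = (1 + λ V_DS2)/(1 + λ V_DS1).
1.25/0.866 = 1.443 = (1 + 5.24 λ)/(1 + 1.36 λ).
Solving: λ (I_D1 V_DS2 − I_D2 V_DS1) = I_D2 − I_D1, so λ = (1.25 − 0.866) / (0.866 × 5.24 − 1.25 × 1.36) = 0.384 / 2.84 = 0.135 V⁻¹.

λ = 0.135 V⁻¹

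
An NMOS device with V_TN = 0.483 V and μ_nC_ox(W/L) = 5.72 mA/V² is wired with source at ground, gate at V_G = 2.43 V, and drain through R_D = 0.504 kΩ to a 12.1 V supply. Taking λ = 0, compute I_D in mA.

V_GS = V_G = 2.43 V, so V_ov = 2.43 − 0.483 = 1.95 V.
Assume saturation: I_D = ½ k_n V_ov² = 0.5 × 5.72 × 1.95² = 10.8 mA, giving V_DS = V_DD − I_D R_D = 12.1 − 10.8 × 0.504 = 6.64 V.
V_DS = 6.64 V ≥ V_ov = 1.95 V, confirming saturation.

I_D = 10.8 mA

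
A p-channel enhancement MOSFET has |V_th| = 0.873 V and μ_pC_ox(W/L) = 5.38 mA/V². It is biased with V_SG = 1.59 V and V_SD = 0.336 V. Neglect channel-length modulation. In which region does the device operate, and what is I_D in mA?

V_ov = V_SG − |V_th| = 1.59 − 0.873 = 0.717 V.
Since V_SD = 0.336 V < V_ov = 0.717 V, the device is in the triode region.
I_D = k_p [V_ov · V_SD − ½ V_SD²] = 5.38 × [0.717 × 0.336 − 0.5 × 0.336²] = 0.992 mA.

Triode; I_D = 0.992 mA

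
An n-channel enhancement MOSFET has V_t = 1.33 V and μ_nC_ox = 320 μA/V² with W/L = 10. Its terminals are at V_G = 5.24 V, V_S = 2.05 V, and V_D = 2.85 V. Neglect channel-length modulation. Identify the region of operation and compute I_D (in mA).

V_GS = V_G − V_S = 5.24 − 2.05 = 3.19 V; V_DS = V_D − V_S = 2.85 − 2.05 = 0.8 V.
k_n = μ_nC_ox · (W/L) = 3.2 mA/V².
V_ov = V_GS − V_t = 3.19 − 1.33 = 1.86 V.
Since V_DS = 0.8 V < V_ov = 1.86 V, the device is in the triode region.
I_D = k_n [V_ov · V_DS − ½ V_DS²] = 3.2 × [1.86 × 0.8 − 0.5 × 0.8²] = 3.74 mA.

Triode; I_D = 3.74 mA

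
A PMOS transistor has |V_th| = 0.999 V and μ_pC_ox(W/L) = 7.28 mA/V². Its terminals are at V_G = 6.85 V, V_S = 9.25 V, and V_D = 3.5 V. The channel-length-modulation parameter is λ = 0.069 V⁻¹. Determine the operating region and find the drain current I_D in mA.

Saturation; I_D = 9.98 mA

V_SG = V_S − V_G = 9.25 − 6.85 = 2.4 V; V_SD = V_S − V_D = 9.25 − 3.5 = 5.75 V.
V_ov = V_SG − |V_th| = 2.4 − 0.999 = 1.4 V.
Since V_SD = 5.75 V ≥ V_ov = 1.4 V, the device is in saturation.
I_D = ½ k_p V_ov² (1 + λ V_SD) = 0.5 × 7.28 × 1.4² × (1 + 0.069 × 5.75) = 9.98 mA.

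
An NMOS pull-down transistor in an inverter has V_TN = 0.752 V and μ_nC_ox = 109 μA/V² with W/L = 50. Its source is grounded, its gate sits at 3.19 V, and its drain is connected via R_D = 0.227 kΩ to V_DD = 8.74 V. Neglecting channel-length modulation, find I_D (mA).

V_GS = V_G = 3.19 V, so V_ov = 3.19 − 0.752 = 2.44 V.
k_n = μ_nC_ox · (W/L) = 5.45 mA/V².
Assume saturation: I_D = ½ k_n V_ov² = 0.5 × 5.45 × 2.44² = 16.2 mA, giving V_DS = V_DD − I_D R_D = 8.74 − 16.2 × 0.227 = 5.06 V.
V_DS = 5.06 V ≥ V_ov = 2.44 V, confirming saturation.

I_D = 16.2 mA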